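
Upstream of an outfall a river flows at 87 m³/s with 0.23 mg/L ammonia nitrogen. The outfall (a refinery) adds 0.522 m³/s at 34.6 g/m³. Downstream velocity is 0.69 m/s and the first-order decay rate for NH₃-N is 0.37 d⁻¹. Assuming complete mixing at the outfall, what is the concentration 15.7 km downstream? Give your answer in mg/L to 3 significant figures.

0.395 mg/L

After complete mixing, C₀ = (0.522·34.6 + 87·0.23) / 87.52 = 0.435 mg/L.
Travel time t = 1.57e+04 m / 0.69 m/s = 2.275e+04 s = 0.2634 d.
C = 0.435·exp(−0.37·0.2634) = 0.435·0.9072 = 0.3946 mg/L.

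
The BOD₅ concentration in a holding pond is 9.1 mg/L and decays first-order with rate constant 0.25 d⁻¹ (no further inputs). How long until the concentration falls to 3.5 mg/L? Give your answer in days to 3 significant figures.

t = ln(C₀/C)/k = ln(9.1/3.5)/0.25 = 0.9555/0.25 = 3.822 d.

3.82 d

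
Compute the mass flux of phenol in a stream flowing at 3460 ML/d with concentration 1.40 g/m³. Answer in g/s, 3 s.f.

56.1 g/s

3460 ML/d = 40.05 m³/s.
Mass flux = Q·C = 40.05 m³/s × 1.4 g/m³ = 56.06 g/s.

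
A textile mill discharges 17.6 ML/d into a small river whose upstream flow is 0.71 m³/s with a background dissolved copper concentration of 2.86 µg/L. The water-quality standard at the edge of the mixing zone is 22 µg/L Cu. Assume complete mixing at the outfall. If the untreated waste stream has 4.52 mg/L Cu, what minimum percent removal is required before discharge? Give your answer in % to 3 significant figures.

17.6 ML/d = 0.2037 m³/s.
2.86 µg/L = 0.00286 mg/L.
22 µg/L = 0.022 mg/L.
Mass balance: 0.022·0.9137 = 0.2037·Cₑ + 0.71·0.00286.
Cₑ = (0.0201 − 0.002031) / 0.2037 = 0.08871 mg/L.
Required removal = 1 − 0.08871/4.52 = 98.04 %.

98.0 %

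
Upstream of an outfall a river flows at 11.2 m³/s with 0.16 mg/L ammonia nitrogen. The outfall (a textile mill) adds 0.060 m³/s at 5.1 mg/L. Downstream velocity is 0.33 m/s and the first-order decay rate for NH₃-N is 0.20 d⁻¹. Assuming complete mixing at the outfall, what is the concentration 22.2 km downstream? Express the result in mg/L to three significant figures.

After complete mixing, C₀ = (0.06·5.1 + 11.2·0.16) / 11.26 = 0.1863 mg/L.
Travel time t = 2.22e+04 m / 0.33 m/s = 6.727e+04 s = 0.7786 d.
C = 0.1863·exp(−0.20·0.7786) = 0.1863·0.8558 = 0.1595 mg/L.

0.159 mg/L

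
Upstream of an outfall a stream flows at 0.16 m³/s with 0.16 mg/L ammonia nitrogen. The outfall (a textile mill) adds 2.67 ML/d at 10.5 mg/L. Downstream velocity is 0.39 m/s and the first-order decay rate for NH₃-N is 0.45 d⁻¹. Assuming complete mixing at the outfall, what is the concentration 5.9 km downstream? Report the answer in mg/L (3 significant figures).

2.67 ML/d = 0.0309 m³/s.
After complete mixing, C₀ = (0.0309·10.5 + 0.16·0.16) / 0.1909 = 1.834 mg/L.
Travel time t = 5900 m / 0.39 m/s = 1.513e+04 s = 0.1751 d.
C = 1.834·exp(−0.45·0.1751) = 1.834·0.9242 = 1.695 mg/L.

1.69 mg/L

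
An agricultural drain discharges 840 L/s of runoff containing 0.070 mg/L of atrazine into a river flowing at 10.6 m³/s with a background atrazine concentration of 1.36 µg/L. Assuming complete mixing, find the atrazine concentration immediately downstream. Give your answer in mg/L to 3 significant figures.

840 L/s = 0.84 m³/s.
1.36 µg/L = 0.00136 mg/L.
By mass balance at complete mixing, C = (0.84·0.07 + 10.6·0.00136) / (0.84 + 10.6) = 0.07322/11.44 = 0.0064 mg/L.

0.00640 mg/L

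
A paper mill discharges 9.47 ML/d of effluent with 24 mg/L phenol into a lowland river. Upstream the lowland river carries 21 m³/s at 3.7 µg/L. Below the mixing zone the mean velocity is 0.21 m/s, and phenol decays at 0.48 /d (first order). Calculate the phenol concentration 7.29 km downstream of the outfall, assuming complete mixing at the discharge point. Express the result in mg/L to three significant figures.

0.106 mg/L

9.47 ML/d = 0.1096 m³/s.
3.7 µg/L = 0.0037 mg/L.
After complete mixing, C₀ = (0.1096·24 + 21·0.0037) / 21.11 = 0.1283 mg/L.
Travel time t = 7290 m / 0.21 m/s = 3.471e+04 s = 0.4018 d.
C = 0.1283·exp(−0.48·0.4018) = 0.1283·0.8246 = 0.1058 mg/L.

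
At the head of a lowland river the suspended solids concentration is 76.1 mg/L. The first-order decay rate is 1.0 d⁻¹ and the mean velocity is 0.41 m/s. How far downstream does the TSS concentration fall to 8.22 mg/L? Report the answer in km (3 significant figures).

78.8 km

From C = C₀·e^(−kt), t = ln(C₀/C)/k = ln(76.1/8.22)/1.0 = 2.225/1.0 = 2.225 d.
Distance = v·t = 0.41 m/s × 1.923e+05 s = 7.884e+04 m = 78.84 km.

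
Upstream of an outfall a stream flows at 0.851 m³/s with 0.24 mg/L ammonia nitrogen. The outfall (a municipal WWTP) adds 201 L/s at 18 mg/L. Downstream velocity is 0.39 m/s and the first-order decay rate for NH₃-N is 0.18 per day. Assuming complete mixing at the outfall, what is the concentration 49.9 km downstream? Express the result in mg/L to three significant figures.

2.78 mg/L

201 L/s = 0.201 m³/s.
After complete mixing, C₀ = (0.201·18 + 0.851·0.24) / 1.052 = 3.633 mg/L.
Travel time t = 4.99e+04 m / 0.39 m/s = 1.279e+05 s = 1.481 d.
C = 3.633·exp(−0.18·1.481) = 3.633·0.766 = 2.783 mg/L.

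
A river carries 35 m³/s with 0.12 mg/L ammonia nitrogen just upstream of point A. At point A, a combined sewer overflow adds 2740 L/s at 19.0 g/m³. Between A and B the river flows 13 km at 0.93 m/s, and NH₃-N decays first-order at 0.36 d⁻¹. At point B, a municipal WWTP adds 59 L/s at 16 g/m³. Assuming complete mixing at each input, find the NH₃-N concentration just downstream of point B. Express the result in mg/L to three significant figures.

1.43 mg/L

2740 L/s = 2.74 m³/s.
After input A: C = (35·0.12 + 2.74·19) / 37.74 = 1.491 mg/L.
Over the 13 km reach to input B (t = 1.398e+04 s = 0.1618 d), decay gives C = 1.491·exp(−0.36·0.1618) = 1.406 mg/L.
59 L/s = 0.059 m³/s.
After input B: C = (37.74·1.406 + 0.059·16) / 37.8 = 1.429 mg/L.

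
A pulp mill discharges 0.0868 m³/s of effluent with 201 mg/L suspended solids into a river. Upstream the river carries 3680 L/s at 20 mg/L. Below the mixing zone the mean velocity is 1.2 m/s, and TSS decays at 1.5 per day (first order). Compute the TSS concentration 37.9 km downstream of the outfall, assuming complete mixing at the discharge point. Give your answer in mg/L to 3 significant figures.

14.0 mg/L

3680 L/s = 3.68 m³/s.
After complete mixing, C₀ = (0.0868·201 + 3.68·20) / 3.767 = 24.17 mg/L.
Travel time t = 3.79e+04 m / 1.2 m/s = 3.158e+04 s = 0.3655 d.
C = 24.17·exp(−1.5·0.3655) = 24.17·0.5779 = 13.97 mg/L.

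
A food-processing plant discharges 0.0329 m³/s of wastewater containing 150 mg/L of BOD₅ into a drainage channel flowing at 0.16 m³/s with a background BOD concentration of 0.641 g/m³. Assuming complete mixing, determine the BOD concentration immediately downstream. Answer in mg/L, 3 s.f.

By mass balance at complete mixing, C = (0.0329·150 + 0.16·0.641) / (0.0329 + 0.16) = 5.038/0.1929 = 26.11 mg/L.

26.1 mg/L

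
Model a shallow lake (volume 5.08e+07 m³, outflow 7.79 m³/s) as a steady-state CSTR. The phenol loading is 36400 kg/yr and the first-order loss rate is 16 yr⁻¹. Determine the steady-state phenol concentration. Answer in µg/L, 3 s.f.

34.4 µg/L

Outflow Q = 7.79 m³/s × 3.156e+07 s/yr = 2.458e+08 m³/yr.
Steady-state CSTR mass balance: W = Q·C + k·V·C, so C = W/(Q + kV).
Q + kV = 2.458e+08 + 16·5.08e+07 = 1.059e+09 m³/yr.
C = 36400/1.059e+09 = 3.438e-05 kg/m³ = 0.03438 mg/L = 34.38 µg/L.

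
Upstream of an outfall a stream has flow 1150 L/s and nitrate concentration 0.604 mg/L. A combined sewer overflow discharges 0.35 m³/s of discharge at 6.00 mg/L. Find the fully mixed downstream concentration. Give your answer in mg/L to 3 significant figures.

1.86 mg/L

1150 L/s = 1.15 m³/s.
Flow-weighted mixing gives C = (0.35·6 + 1.15·0.604) / (0.35 + 1.15) = 2.795/1.5 = 1.863 mg/L.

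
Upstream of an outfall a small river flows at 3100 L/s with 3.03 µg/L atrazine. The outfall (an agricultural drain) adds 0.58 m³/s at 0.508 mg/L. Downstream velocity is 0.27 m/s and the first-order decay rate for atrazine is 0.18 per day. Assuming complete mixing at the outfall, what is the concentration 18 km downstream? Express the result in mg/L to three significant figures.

0.0719 mg/L

3100 L/s = 3.1 m³/s.
3.03 µg/L = 0.00303 mg/L.
After complete mixing, C₀ = (0.58·0.508 + 3.1·0.00303) / 3.68 = 0.08262 mg/L.
Travel time t = 1.8e+04 m / 0.27 m/s = 6.667e+04 s = 0.7716 d.
C = 0.08262·exp(−0.18·0.7716) = 0.08262·0.8703 = 0.0719 mg/L.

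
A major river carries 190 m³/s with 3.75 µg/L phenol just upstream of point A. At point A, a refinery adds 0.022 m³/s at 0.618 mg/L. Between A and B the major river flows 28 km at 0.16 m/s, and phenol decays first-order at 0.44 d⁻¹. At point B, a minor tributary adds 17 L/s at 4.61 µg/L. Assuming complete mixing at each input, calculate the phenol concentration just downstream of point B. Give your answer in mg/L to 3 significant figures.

0.00157 mg/L

3.75 µg/L = 0.00375 mg/L.
After input A: C = (190·0.00375 + 0.022·0.618) / 190 = 0.003821 mg/L.
Over the 28 km reach to input B (t = 1.75e+05 s = 2.025 d), decay gives C = 0.003821·exp(−0.44·2.025) = 0.001567 mg/L.
17 L/s = 0.017 m³/s.
4.61 µg/L = 0.00461 mg/L.
After input B: C = (190·0.001567 + 0.017·0.00461) / 190 = 0.001568 mg/L.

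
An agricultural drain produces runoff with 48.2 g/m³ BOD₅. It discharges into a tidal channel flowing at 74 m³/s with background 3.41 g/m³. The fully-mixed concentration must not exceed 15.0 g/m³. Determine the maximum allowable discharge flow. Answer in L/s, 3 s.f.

25800 L/s

Mass balance at complete mixing: C_std·(Q_w + Q_r) = Q_w·C_e + Q_r·C_b.
Rearranging, Q_w = Q_r·(C_std − C_b)/(C_e − C_std) = 74·(15 − 3.41) / (48.2 − 15) = 25.83 m³/s.
= 2.583e+04 L/s.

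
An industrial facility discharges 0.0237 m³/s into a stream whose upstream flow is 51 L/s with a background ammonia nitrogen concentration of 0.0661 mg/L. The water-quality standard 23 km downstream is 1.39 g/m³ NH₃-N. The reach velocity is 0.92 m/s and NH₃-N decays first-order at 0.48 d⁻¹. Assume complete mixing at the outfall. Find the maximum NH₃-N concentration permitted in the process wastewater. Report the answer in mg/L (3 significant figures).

4.89 mg/L

51 L/s = 0.051 m³/s.
Travel time to the compliance point: t = 2.3e+04/0.92 = 2.5e+04 s = 0.2894 d; decay factor exp(−0.48·0.2894) = 0.8703.
So the concentration just after mixing may be at most 1.39/0.8703 = 1.597 mg/L.
Mass balance: 1.597·0.0747 = 0.0237·Cₑ + 0.051·0.0661.
Cₑ = (0.1193 − 0.003371) / 0.0237 = 4.892 mg/L.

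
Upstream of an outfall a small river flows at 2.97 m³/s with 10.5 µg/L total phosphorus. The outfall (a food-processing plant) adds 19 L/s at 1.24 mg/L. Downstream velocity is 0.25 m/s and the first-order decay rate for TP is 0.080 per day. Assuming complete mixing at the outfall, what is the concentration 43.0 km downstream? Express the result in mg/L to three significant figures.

19 L/s = 0.019 m³/s.
10.5 µg/L = 0.0105 mg/L.
After complete mixing, C₀ = (0.019·1.24 + 2.97·0.0105) / 2.989 = 0.01832 mg/L.
Travel time t = 4.3e+04 m / 0.25 m/s = 1.72e+05 s = 1.991 d.
C = 0.01832·exp(−0.080·1.991) = 0.01832·0.8528 = 0.01562 mg/L.

0.0156 mg/L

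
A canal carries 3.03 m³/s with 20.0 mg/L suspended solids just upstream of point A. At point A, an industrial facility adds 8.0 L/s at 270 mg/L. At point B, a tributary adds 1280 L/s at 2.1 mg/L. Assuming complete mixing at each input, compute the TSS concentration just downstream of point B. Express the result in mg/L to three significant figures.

15.2 mg/L

8.0 L/s = 0.008 m³/s.
After input A: C = (3.03·20 + 0.008·270) / 3.038 = 20.66 mg/L.
1280 L/s = 1.28 m³/s.
After input B: C = (3.038·20.66 + 1.28·2.1) / 4.318 = 15.16 mg/L.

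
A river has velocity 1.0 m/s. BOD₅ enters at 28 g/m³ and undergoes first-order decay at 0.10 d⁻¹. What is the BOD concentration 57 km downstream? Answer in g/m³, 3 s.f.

Travel time t = 57 km / 1.0 m/s = 5.7e+04/1.0 = 5.7e+04 s = 0.6597 d.
First-order decay: C = 28·exp(−0.10·0.6597) = 28·0.9362 = 26.21 g/m³.

26.2 g/m³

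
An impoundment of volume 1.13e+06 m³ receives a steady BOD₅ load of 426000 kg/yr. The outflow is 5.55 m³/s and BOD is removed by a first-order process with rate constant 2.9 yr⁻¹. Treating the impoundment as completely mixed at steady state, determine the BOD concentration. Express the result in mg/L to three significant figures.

2.39 mg/L

Outflow Q = 5.55 m³/s × 3.156e+07 s/yr = 1.751e+08 m³/yr.
Steady-state CSTR mass balance: W = Q·C + k·V·C, so C = W/(Q + kV).
Q + kV = 1.751e+08 + 2.9·1.13e+06 = 1.784e+08 m³/yr.
C = 426000/1.784e+08 = 0.002388 kg/m³ = 2.388 mg/L.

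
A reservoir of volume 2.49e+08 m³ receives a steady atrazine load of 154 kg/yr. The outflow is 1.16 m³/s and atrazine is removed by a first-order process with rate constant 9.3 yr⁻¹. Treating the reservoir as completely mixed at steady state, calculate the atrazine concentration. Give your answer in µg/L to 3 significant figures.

Outflow Q = 1.16 m³/s × 3.156e+07 s/yr = 3.661e+07 m³/yr.
Steady-state CSTR mass balance: W = Q·C + k·V·C, so C = W/(Q + kV).
Q + kV = 3.661e+07 + 9.3·2.49e+08 = 2.352e+09 m³/yr.
C = 154/2.352e+09 = 6.547e-08 kg/m³ = 6.547e-05 mg/L = 0.06547 µg/L.

0.0655 µg/L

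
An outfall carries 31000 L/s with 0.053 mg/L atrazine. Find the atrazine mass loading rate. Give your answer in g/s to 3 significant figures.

1.64 g/s

31000 L/s = 31 m³/s.
Mass flux = Q·C = 31 m³/s × 0.053 g/m³ = 1.643 g/s.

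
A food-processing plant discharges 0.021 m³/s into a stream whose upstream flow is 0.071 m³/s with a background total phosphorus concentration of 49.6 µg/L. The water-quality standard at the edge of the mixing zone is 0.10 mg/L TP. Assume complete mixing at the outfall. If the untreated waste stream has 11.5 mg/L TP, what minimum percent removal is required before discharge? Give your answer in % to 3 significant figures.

49.6 µg/L = 0.0496 mg/L.
Mass balance: 0.1·0.092 = 0.021·Cₑ + 0.071·0.0496.
Cₑ = (0.0092 − 0.003522) / 0.021 = 0.2704 mg/L.
Required removal = 1 − 0.2704/11.5 = 97.65 %.

97.6 %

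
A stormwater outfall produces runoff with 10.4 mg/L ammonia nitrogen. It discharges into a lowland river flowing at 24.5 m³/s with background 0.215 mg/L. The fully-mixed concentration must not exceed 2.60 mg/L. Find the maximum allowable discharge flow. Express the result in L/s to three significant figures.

Mass balance at complete mixing: C_std·(Q_w + Q_r) = Q_w·C_e + Q_r·C_b.
Rearranging, Q_w = Q_r·(C_std − C_b)/(C_e − C_std) = 24.5·(2.6 − 0.215) / (10.4 − 2.6) = 7.491 m³/s.
= 7491 L/s.

7490 L/s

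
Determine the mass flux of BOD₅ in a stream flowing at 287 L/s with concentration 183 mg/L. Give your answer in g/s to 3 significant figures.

52.5 g/s

287 L/s = 0.287 m³/s.
Mass flux = Q·C = 0.287 m³/s × 183 g/m³ = 52.52 g/s.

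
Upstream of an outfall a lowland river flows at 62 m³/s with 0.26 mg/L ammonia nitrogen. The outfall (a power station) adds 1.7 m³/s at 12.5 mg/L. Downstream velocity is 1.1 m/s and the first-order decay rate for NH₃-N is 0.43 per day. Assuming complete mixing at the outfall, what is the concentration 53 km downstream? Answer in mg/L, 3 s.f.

After complete mixing, C₀ = (1.7·12.5 + 62·0.26) / 63.7 = 0.5867 mg/L.
Travel time t = 5.3e+04 m / 1.1 m/s = 4.818e+04 s = 0.5577 d.
C = 0.5867·exp(−0.43·0.5577) = 0.5867·0.7868 = 0.4616 mg/L.

0.462 mg/L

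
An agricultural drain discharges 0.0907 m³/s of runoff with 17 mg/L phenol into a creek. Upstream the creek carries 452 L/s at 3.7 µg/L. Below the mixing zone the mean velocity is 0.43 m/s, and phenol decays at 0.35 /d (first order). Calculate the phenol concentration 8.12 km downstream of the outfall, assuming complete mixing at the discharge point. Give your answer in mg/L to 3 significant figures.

2.63 mg/L

452 L/s = 0.452 m³/s.
3.7 µg/L = 0.0037 mg/L.
After complete mixing, C₀ = (0.0907·17 + 0.452·0.0037) / 0.5427 = 2.844 mg/L.
Travel time t = 8120 m / 0.43 m/s = 1.888e+04 s = 0.2186 d.
C = 2.844·exp(−0.35·0.2186) = 2.844·0.9264 = 2.635 mg/L.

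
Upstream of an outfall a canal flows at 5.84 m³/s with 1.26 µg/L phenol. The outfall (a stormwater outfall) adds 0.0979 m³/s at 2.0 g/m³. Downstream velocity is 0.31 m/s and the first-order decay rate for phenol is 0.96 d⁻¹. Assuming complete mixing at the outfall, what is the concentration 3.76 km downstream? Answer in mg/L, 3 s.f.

0.0299 mg/L

1.26 µg/L = 0.00126 mg/L.
After complete mixing, C₀ = (0.0979·2 + 5.84·0.00126) / 5.938 = 0.03421 mg/L.
Travel time t = 3760 m / 0.31 m/s = 1.213e+04 s = 0.1404 d.
C = 0.03421·exp(−0.96·0.1404) = 0.03421·0.8739 = 0.0299 mg/L.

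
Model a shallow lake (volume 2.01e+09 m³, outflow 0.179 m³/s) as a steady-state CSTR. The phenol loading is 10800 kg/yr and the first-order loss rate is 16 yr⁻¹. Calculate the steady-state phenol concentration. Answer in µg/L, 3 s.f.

0.336 µg/L

Outflow Q = 0.179 m³/s × 3.156e+07 s/yr = 5.649e+06 m³/yr.
Steady-state CSTR mass balance: W = Q·C + k·V·C, so C = W/(Q + kV).
Q + kV = 5.649e+06 + 16·2.01e+09 = 3.217e+10 m³/yr.
C = 10800/3.217e+10 = 3.358e-07 kg/m³ = 0.0003358 mg/L = 0.3358 µg/L.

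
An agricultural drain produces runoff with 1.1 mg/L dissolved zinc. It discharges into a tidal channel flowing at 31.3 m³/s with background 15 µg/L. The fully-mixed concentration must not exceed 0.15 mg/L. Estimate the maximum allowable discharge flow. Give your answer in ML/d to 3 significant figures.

384 ML/d

15 µg/L = 0.015 mg/L.
Mass balance at complete mixing: C_std·(Q_w + Q_r) = Q_w·C_e + Q_r·C_b.
Rearranging, Q_w = Q_r·(C_std − C_b)/(C_e − C_std) = 31.3·(0.15 − 0.015) / (1.1 − 0.15) = 4.448 m³/s.
= 384.3 ML/d.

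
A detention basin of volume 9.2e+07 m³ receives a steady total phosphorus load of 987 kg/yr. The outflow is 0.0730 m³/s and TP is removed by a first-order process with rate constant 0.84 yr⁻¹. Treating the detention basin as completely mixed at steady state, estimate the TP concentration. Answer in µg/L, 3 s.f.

Outflow Q = 0.0730 m³/s × 3.156e+07 s/yr = 2.304e+06 m³/yr.
Steady-state CSTR mass balance: W = Q·C + k·V·C, so C = W/(Q + kV).
Q + kV = 2.304e+06 + 0.84·9.2e+07 = 7.958e+07 m³/yr.
C = 987/7.958e+07 = 1.24e-05 kg/m³ = 0.0124 mg/L = 12.4 µg/L.

12.4 µg/L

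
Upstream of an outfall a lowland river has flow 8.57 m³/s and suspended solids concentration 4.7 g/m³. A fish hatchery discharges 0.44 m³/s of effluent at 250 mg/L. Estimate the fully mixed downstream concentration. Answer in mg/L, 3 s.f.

By mass balance at complete mixing, C = (0.44·250 + 8.57·4.7) / (0.44 + 8.57) = 150.3/9.01 = 16.68 mg/L.

16.7 mg/L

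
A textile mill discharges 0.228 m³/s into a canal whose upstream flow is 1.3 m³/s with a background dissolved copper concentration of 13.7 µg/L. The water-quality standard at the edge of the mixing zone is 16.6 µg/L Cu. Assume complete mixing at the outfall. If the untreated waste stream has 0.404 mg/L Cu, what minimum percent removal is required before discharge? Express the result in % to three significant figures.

13.7 µg/L = 0.0137 mg/L.
16.6 µg/L = 0.0166 mg/L.
Mass balance: 0.0166·1.528 = 0.228·Cₑ + 1.3·0.0137.
Cₑ = (0.02536 − 0.01781) / 0.228 = 0.03314 mg/L.
Required removal = 1 − 0.03314/0.404 = 91.8 %.

91.8 %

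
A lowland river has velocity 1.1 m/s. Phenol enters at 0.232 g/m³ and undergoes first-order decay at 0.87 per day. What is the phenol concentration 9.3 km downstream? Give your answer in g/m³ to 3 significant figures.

Travel time t = 9.3 km / 1.1 m/s = 9300/1.1 = 8455 s = 0.09785 d.
First-order decay: C = 0.232·exp(−0.87·0.09785) = 0.232·0.9184 = 0.2131 g/m³.

0.213 g/m³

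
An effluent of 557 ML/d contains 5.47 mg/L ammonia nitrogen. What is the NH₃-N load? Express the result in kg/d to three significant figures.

557 ML/d = 6.447 m³/s.
Mass flux = Q·C = 6.447 m³/s × 5.47 g/m³ = 35.26 g/s.
= 35.26 g/s × 86.4 = 3047 kg/d.

3050 kg/d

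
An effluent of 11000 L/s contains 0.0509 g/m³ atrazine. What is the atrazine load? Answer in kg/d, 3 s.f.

48.4 kg/d

11000 L/s = 11 m³/s.
Mass flux = Q·C = 11 m³/s × 0.0509 g/m³ = 0.5599 g/s.
= 0.5599 g/s × 86.4 = 48.38 kg/d.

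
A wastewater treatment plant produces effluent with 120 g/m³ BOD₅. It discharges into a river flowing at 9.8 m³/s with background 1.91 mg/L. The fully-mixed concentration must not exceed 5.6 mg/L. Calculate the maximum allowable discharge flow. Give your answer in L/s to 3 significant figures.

Mass balance at complete mixing: C_std·(Q_w + Q_r) = Q_w·C_e + Q_r·C_b.
Rearranging, Q_w = Q_r·(C_std − C_b)/(C_e − C_std) = 9.8·(5.6 − 1.91) / (120 − 5.6) = 0.3161 m³/s.
= 316.1 L/s.

316 L/s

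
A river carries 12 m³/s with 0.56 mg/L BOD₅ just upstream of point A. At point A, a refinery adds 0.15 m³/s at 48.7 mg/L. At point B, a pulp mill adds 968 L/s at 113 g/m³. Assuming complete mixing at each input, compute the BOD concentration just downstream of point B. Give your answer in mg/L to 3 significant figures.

9.41 mg/L

After input A: C = (12·0.56 + 0.15·48.7) / 12.15 = 1.154 mg/L.
968 L/s = 0.968 m³/s.
After input B: C = (12.15·1.154 + 0.968·113) / 13.12 = 9.408 mg/L.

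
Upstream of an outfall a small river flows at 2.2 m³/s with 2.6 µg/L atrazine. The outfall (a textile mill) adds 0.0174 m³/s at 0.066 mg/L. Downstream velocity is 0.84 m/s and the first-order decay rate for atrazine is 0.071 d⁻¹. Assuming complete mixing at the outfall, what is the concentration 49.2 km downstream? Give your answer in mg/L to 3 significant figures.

0.00295 mg/L

2.6 µg/L = 0.0026 mg/L.
After complete mixing, C₀ = (0.0174·0.066 + 2.2·0.0026) / 2.217 = 0.003098 mg/L.
Travel time t = 4.92e+04 m / 0.84 m/s = 5.857e+04 s = 0.6779 d.
C = 0.003098·exp(−0.071·0.6779) = 0.003098·0.953 = 0.002952 mg/L.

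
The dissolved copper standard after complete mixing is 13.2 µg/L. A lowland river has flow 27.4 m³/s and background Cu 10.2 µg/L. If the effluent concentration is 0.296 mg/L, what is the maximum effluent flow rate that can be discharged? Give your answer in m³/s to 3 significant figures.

10.2 µg/L = 0.0102 mg/L.
13.2 µg/L = 0.0132 mg/L.
Mass balance at complete mixing: C_std·(Q_w + Q_r) = Q_w·C_e + Q_r·C_b.
Rearranging, Q_w = Q_r·(C_std − C_b)/(C_e − C_std) = 27.4·(0.0132 − 0.0102) / (0.296 − 0.0132) = 0.2907 m³/s.

0.291 m³/s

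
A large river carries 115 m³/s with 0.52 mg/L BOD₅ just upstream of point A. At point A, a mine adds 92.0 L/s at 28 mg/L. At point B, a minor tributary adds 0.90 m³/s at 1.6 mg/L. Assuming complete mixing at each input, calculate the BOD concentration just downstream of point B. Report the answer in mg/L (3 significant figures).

0.550 mg/L

92.0 L/s = 0.092 m³/s.
After input A: C = (115·0.52 + 0.092·28) / 115.1 = 0.542 mg/L.
After input B: C = (115.1·0.542 + 0.9·1.6) / 116 = 0.5502 mg/L.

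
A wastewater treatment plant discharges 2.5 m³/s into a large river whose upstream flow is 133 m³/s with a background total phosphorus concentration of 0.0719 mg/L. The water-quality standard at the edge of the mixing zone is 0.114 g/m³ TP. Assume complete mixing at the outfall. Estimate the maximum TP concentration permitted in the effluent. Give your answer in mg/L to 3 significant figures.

2.35 mg/L

Mass balance: 0.114·135.5 = 2.5·Cₑ + 133·0.0719.
Cₑ = (15.45 − 9.563) / 2.5 = 2.354 mg/L.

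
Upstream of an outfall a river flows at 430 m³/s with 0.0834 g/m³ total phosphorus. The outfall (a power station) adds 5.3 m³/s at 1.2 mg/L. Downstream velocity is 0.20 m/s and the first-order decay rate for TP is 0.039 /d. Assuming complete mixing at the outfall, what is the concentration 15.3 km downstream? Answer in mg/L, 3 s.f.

0.0937 mg/L

After complete mixing, C₀ = (5.3·1.2 + 430·0.0834) / 435.3 = 0.097 mg/L.
Travel time t = 1.53e+04 m / 0.20 m/s = 7.65e+04 s = 0.8854 d.
C = 0.097·exp(−0.039·0.8854) = 0.097·0.9661 = 0.0937 mg/L.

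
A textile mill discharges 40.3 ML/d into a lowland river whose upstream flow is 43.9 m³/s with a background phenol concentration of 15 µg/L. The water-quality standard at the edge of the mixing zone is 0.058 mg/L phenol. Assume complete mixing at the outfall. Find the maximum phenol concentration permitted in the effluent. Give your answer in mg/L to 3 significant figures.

4.11 mg/L

40.3 ML/d = 0.4664 m³/s.
15 µg/L = 0.015 mg/L.
Mass balance: 0.058·44.37 = 0.4664·Cₑ + 43.9·0.015.
Cₑ = (2.573 − 0.6585) / 0.4664 = 4.105 mg/L.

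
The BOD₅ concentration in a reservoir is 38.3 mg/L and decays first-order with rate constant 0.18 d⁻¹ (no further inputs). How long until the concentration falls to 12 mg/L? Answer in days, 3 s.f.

6.45 d

t = ln(C₀/C)/k = ln(38.3/12)/0.18 = 1.161/0.18 = 6.447 d.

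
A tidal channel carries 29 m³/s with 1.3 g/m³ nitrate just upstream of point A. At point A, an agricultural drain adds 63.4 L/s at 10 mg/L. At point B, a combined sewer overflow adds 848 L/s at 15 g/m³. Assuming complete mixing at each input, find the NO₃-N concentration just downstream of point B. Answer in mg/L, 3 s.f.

1.71 mg/L

63.4 L/s = 0.0634 m³/s.
After input A: C = (29·1.3 + 0.0634·10) / 29.06 = 1.319 mg/L.
848 L/s = 0.848 m³/s.
After input B: C = (29.06·1.319 + 0.848·15) / 29.91 = 1.707 mg/L.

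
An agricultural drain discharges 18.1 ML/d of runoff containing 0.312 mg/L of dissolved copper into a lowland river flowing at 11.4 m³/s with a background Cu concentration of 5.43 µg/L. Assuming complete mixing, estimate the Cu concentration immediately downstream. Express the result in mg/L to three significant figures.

18.1 ML/d = 0.2095 m³/s.
5.43 µg/L = 0.00543 mg/L.
By mass balance at complete mixing, C = (0.2095·0.312 + 11.4·0.00543) / (0.2095 + 11.4) = 0.1273/11.61 = 0.01096 mg/L.

0.0110 mg/L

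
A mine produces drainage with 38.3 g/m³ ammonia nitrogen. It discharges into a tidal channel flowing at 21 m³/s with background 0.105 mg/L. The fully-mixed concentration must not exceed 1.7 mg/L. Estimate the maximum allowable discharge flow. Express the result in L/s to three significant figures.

Mass balance at complete mixing: C_std·(Q_w + Q_r) = Q_w·C_e + Q_r·C_b.
Rearranging, Q_w = Q_r·(C_std − C_b)/(C_e − C_std) = 21·(1.7 − 0.105) / (38.3 − 1.7) = 0.9152 m³/s.
= 915.2 L/s.

915 L/s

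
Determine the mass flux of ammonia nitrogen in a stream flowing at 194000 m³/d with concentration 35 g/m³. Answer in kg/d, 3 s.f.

194000 m³/d = 2.245 m³/s.
Mass flux = Q·C = 2.245 m³/s × 35 g/m³ = 78.59 g/s.
= 78.59 g/s × 86.4 = 6790 kg/d.

6790 kg/d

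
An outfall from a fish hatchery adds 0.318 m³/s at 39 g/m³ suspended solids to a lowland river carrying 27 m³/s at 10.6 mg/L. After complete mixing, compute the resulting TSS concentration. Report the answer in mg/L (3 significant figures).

Flow-weighted mixing gives C = (0.318·39 + 27·10.6) / (0.318 + 27) = 298.6/27.32 = 10.93 mg/L.

10.9 mg/L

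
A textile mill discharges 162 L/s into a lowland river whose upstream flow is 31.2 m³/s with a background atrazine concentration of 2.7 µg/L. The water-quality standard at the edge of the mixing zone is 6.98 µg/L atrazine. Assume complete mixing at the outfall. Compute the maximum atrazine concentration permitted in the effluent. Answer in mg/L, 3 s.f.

0.831 mg/L

162 L/s = 0.162 m³/s.
2.7 µg/L = 0.0027 mg/L.
6.98 µg/L = 0.00698 mg/L.
Mass balance: 0.00698·31.36 = 0.162·Cₑ + 31.2·0.0027.
Cₑ = (0.2189 − 0.08424) / 0.162 = 0.8313 mg/L.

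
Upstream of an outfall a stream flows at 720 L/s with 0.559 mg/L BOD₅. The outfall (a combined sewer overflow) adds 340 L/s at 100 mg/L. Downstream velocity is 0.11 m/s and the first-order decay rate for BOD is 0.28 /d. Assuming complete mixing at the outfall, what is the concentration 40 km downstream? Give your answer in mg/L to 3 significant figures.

9.99 mg/L

340 L/s = 0.34 m³/s.
720 L/s = 0.72 m³/s.
After complete mixing, C₀ = (0.34·100 + 0.72·0.559) / 1.06 = 32.46 mg/L.
Travel time t = 4e+04 m / 0.11 m/s = 3.636e+05 s = 4.209 d.
C = 32.46·exp(−0.28·4.209) = 32.46·0.3078 = 9.988 mg/L.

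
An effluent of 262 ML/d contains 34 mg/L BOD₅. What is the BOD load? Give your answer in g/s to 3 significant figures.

103 g/s

262 ML/d = 3.032 m³/s.
Mass flux = Q·C = 3.032 m³/s × 34 g/m³ = 103.1 g/s.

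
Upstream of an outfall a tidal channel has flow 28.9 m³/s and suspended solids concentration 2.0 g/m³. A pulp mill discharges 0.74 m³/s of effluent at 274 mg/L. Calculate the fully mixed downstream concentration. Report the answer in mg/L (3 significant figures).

Conservation of mass across the mixing zone: C = (0.74·274 + 28.9·2) / (0.74 + 28.9) = 260.6/29.64 = 8.791 mg/L.

8.79 mg/L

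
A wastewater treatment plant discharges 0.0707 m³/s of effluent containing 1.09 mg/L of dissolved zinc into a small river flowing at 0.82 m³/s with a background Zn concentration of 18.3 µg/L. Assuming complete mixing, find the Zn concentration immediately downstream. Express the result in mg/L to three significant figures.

0.103 mg/L

18.3 µg/L = 0.0183 mg/L.
By mass balance at complete mixing, C = (0.0707·1.09 + 0.82·0.0183) / (0.0707 + 0.82) = 0.09207/0.8907 = 0.1034 mg/L.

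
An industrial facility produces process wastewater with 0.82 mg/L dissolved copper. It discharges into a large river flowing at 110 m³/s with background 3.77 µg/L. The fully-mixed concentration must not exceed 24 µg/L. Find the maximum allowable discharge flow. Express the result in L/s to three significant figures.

3.77 µg/L = 0.00377 mg/L.
24 µg/L = 0.024 mg/L.
Mass balance at complete mixing: C_std·(Q_w + Q_r) = Q_w·C_e + Q_r·C_b.
Rearranging, Q_w = Q_r·(C_std − C_b)/(C_e − C_std) = 110·(0.024 − 0.00377) / (0.82 − 0.024) = 2.796 m³/s.
= 2796 L/s.

2800 L/s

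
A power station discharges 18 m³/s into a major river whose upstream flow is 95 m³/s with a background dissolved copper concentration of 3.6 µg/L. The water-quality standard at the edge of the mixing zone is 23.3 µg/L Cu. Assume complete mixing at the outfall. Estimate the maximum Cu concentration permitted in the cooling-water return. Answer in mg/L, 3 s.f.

0.127 mg/L

3.6 µg/L = 0.0036 mg/L.
23.3 µg/L = 0.0233 mg/L.
Mass balance: 0.0233·113 = 18·Cₑ + 95·0.0036.
Cₑ = (2.633 − 0.342) / 18 = 0.1273 mg/L.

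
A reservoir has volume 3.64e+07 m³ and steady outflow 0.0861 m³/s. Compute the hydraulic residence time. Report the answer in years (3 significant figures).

Q = 0.0861 m³/s × 3.156e+07 s/yr = 2.717e+06 m³/yr.
Hydraulic residence time τ = V/Q = 3.64e+07/2.717e+06 = 13.4 yr.

13.4 yr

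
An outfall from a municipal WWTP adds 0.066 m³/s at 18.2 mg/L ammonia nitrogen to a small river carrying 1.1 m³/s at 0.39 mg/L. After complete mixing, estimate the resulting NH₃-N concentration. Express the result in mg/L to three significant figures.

Flow-weighted mixing gives C = (0.066·18.2 + 1.1·0.39) / (0.066 + 1.1) = 1.63/1.166 = 1.398 mg/L.

1.40 mg/L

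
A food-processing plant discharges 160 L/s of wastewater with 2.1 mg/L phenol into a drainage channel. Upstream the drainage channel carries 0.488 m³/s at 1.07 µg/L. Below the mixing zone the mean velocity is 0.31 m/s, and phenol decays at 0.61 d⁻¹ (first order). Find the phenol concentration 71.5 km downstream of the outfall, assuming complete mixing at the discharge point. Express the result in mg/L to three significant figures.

0.102 mg/L

160 L/s = 0.16 m³/s.
1.07 µg/L = 0.00107 mg/L.
After complete mixing, C₀ = (0.16·2.1 + 0.488·0.00107) / 0.648 = 0.5193 mg/L.
Travel time t = 7.15e+04 m / 0.31 m/s = 2.306e+05 s = 2.67 d.
C = 0.5193·exp(−0.61·2.67) = 0.5193·0.1962 = 0.1019 mg/L.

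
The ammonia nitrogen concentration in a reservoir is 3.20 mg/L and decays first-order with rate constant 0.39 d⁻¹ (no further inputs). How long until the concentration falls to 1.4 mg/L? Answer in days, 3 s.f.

2.12 d

t = ln(C₀/C)/k = ln(3.20/1.4)/0.39 = 0.8267/0.39 = 2.12 d.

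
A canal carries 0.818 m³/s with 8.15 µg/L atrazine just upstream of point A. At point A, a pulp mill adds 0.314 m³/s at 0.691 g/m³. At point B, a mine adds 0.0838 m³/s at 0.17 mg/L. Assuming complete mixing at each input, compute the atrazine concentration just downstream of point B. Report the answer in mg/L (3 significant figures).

8.15 µg/L = 0.00815 mg/L.
After input A: C = (0.818·0.00815 + 0.314·0.691) / 1.132 = 0.1976 mg/L.
After input B: C = (1.132·0.1976 + 0.0838·0.17) / 1.216 = 0.1957 mg/L.

0.196 mg/L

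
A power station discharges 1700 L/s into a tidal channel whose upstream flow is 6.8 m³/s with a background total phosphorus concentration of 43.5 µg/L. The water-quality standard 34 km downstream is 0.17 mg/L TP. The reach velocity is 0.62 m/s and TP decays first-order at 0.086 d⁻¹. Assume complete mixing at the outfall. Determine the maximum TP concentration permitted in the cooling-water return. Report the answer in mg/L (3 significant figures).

0.724 mg/L

1700 L/s = 1.7 m³/s.
43.5 µg/L = 0.0435 mg/L.
Travel time to the compliance point: t = 3.4e+04/0.62 = 5.484e+04 s = 0.6347 d; decay factor exp(−0.086·0.6347) = 0.9469.
So the concentration just after mixing may be at most 0.17/0.9469 = 0.1795 mg/L.
Mass balance: 0.1795·8.5 = 1.7·Cₑ + 6.8·0.0435.
Cₑ = (1.526 − 0.2958) / 1.7 = 0.7237 mg/L.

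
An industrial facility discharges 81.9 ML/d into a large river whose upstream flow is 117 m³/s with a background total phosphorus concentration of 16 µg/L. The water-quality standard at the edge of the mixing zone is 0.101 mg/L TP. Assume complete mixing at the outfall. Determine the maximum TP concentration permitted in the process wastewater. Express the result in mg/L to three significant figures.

81.9 ML/d = 0.9479 m³/s.
16 µg/L = 0.016 mg/L.
Mass balance: 0.101·117.9 = 0.9479·Cₑ + 117·0.016.
Cₑ = (11.91 − 1.872) / 0.9479 = 10.59 mg/L.

10.6 mg/L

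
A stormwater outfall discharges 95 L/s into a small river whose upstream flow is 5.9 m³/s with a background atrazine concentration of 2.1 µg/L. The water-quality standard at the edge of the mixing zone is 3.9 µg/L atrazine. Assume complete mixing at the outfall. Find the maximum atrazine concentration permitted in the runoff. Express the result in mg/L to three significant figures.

95 L/s = 0.095 m³/s.
2.1 µg/L = 0.0021 mg/L.
3.9 µg/L = 0.0039 mg/L.
Mass balance: 0.0039·5.995 = 0.095·Cₑ + 5.9·0.0021.
Cₑ = (0.02338 − 0.01239) / 0.095 = 0.1157 mg/L.

0.116 mg/L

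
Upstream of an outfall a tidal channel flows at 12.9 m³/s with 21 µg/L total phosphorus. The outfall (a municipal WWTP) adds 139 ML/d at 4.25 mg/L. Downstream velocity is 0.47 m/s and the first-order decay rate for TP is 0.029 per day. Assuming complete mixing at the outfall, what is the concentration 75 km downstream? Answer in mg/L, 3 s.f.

139 ML/d = 1.609 m³/s.
21 µg/L = 0.021 mg/L.
After complete mixing, C₀ = (1.609·4.25 + 12.9·0.021) / 14.51 = 0.4899 mg/L.
Travel time t = 7.5e+04 m / 0.47 m/s = 1.596e+05 s = 1.847 d.
C = 0.4899·exp(−0.029·1.847) = 0.4899·0.9478 = 0.4644 mg/L.

0.464 mg/L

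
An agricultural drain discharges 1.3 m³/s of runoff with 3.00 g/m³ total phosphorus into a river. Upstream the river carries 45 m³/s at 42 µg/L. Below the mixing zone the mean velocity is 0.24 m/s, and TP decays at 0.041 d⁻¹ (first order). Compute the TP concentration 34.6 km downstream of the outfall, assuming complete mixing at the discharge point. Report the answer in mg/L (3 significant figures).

0.117 mg/L

42 µg/L = 0.042 mg/L.
After complete mixing, C₀ = (1.3·3 + 45·0.042) / 46.3 = 0.1251 mg/L.
Travel time t = 3.46e+04 m / 0.24 m/s = 1.442e+05 s = 1.669 d.
C = 0.1251·exp(−0.041·1.669) = 0.1251·0.9339 = 0.1168 mg/L.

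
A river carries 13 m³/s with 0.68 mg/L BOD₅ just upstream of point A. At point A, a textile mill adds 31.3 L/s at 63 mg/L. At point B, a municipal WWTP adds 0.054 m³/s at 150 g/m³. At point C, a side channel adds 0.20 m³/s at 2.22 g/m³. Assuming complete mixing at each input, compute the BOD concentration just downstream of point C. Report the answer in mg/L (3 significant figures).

1.46 mg/L

31.3 L/s = 0.0313 m³/s.
After input A: C = (13·0.68 + 0.0313·63) / 13.03 = 0.8297 mg/L.
After input B: C = (13.03·0.8297 + 0.054·150) / 13.09 = 1.445 mg/L.
After input C: C = (13.09·1.445 + 0.2·2.22) / 13.29 = 1.457 mg/L.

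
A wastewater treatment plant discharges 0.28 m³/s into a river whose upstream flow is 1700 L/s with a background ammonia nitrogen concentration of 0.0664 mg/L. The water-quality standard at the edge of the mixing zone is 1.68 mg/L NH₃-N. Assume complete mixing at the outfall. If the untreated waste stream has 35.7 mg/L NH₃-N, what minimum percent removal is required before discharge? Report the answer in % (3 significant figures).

67.9 %

1700 L/s = 1.7 m³/s.
Mass balance: 1.68·1.98 = 0.28·Cₑ + 1.7·0.0664.
Cₑ = (3.326 − 0.1129) / 0.28 = 11.48 mg/L.
Required removal = 1 − 11.48/35.7 = 67.85 %.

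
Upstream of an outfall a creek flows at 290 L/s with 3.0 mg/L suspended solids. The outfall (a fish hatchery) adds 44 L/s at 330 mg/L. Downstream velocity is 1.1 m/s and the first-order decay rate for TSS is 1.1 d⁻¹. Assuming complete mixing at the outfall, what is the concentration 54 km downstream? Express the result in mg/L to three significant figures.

44 L/s = 0.044 m³/s.
290 L/s = 0.29 m³/s.
After complete mixing, C₀ = (0.044·330 + 0.29·3) / 0.334 = 46.08 mg/L.
Travel time t = 5.4e+04 m / 1.1 m/s = 4.909e+04 s = 0.5682 d.
C = 46.08·exp(−1.1·0.5682) = 46.08·0.5353 = 24.66 mg/L.

24.7 mg/L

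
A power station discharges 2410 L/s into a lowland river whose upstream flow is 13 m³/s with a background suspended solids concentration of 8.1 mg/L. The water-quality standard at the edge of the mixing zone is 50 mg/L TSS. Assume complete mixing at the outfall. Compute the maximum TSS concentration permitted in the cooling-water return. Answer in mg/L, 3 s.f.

276 mg/L

2410 L/s = 2.41 m³/s.
Mass balance: 50·15.41 = 2.41·Cₑ + 13·8.1.
Cₑ = (770.5 − 105.3) / 2.41 = 276 mg/L.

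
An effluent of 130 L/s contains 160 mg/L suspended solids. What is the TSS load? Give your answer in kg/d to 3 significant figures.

130 L/s = 0.13 m³/s.
Mass flux = Q·C = 0.13 m³/s × 160 g/m³ = 20.8 g/s.
= 20.8 g/s × 86.4 = 1797 kg/d.

1800 kg/d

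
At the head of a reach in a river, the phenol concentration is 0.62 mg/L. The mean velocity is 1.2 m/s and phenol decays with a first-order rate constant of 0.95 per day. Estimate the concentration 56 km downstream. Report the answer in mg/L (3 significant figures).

Travel time t = 56 km / 1.2 m/s = 5.6e+04/1.2 = 4.667e+04 s = 0.5401 d.
First-order decay: C = 0.62·exp(−0.95·0.5401) = 0.62·0.5986 = 0.3711 mg/L.

0.371 mg/L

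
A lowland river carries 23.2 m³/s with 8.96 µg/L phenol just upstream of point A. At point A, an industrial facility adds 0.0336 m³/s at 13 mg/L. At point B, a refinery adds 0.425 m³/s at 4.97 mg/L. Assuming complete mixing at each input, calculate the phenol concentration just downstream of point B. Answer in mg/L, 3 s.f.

8.96 µg/L = 0.00896 mg/L.
After input A: C = (23.2·0.00896 + 0.0336·13) / 23.23 = 0.02775 mg/L.
After input B: C = (23.23·0.02775 + 0.425·4.97) / 23.66 = 0.1165 mg/L.

0.117 mg/L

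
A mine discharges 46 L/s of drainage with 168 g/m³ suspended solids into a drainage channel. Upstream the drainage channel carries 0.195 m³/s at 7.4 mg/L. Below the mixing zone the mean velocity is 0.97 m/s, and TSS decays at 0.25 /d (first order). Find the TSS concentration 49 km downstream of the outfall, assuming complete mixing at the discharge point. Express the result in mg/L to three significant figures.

46 L/s = 0.046 m³/s.
After complete mixing, C₀ = (0.046·168 + 0.195·7.4) / 0.241 = 38.05 mg/L.
Travel time t = 4.9e+04 m / 0.97 m/s = 5.052e+04 s = 0.5847 d.
C = 38.05·exp(−0.25·0.5847) = 38.05·0.864 = 32.88 mg/L.

32.9 mg/L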